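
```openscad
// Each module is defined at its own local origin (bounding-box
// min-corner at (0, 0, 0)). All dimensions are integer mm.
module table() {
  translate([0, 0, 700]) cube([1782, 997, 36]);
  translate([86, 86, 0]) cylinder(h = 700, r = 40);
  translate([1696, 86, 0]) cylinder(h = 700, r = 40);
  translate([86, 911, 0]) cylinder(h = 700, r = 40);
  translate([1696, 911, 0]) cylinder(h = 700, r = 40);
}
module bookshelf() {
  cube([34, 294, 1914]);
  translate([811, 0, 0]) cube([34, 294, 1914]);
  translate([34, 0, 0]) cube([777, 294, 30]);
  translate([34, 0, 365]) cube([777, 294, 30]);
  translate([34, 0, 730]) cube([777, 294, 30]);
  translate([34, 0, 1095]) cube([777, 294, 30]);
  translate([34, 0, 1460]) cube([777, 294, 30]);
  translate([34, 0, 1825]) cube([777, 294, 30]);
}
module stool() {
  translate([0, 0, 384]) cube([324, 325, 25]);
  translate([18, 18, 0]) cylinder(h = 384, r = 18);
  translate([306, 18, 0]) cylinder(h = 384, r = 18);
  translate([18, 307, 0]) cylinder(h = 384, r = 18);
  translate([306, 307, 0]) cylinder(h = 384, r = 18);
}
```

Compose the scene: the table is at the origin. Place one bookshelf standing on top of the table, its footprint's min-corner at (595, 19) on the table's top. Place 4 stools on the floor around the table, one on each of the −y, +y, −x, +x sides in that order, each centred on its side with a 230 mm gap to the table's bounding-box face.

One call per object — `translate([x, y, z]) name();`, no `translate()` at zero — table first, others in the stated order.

table();
translate([595, 19, 736]) bookshelf();
translate([729, -555, 0]) stool();
translate([729, 1227, 0]) stool();
translate([-554, 336, 0]) stool();
translate([2012, 336, 0]) stool();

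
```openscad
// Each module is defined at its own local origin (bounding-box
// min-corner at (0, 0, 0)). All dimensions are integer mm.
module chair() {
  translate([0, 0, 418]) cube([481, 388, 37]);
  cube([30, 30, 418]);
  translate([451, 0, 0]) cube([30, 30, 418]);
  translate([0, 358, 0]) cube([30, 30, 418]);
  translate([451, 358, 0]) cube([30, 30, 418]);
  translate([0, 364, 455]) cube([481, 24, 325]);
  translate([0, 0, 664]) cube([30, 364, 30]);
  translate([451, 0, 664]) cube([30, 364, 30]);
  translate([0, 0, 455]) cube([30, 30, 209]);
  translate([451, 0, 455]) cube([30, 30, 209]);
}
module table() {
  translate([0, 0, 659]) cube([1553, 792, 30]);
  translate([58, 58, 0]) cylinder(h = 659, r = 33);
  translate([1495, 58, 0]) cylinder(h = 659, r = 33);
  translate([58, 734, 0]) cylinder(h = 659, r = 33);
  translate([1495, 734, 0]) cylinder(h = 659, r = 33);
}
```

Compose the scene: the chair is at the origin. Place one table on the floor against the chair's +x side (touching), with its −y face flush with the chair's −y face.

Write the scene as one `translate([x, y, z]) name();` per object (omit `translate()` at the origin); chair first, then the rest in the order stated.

chair();
translate([481, 0, 0]) table();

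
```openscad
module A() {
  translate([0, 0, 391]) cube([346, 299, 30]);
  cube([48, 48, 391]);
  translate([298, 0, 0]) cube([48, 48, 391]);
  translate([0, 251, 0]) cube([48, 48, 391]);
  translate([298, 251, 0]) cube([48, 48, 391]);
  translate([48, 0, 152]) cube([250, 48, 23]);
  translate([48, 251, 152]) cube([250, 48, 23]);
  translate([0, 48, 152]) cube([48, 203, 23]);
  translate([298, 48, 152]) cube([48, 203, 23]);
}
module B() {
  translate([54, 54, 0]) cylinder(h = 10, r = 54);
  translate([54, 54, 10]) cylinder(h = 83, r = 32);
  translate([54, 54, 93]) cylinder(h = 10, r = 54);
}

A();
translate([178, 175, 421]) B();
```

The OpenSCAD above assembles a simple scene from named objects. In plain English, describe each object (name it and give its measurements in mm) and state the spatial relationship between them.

A is a four-legged stool. The seat is a 346×299×30 mm slab whose top surface is at z = 421 mm; four square legs, each 48×48 mm in cross-section, run from the floor (z = 0) to the underside of the seat, each flush with a corner of the seat. Four stretchers, 48 mm wide and 23 mm tall, connect adjacent legs with their undersides at z = 152 mm, each running between the inner faces of the legs it joins and aligned with the legs' outer faces on the other axis.

B is a spool: two coaxial disc flanges of radius 54 mm and thickness 10 mm, joined by a core cylinder of radius 32 mm and height 83 mm. The lower flange rests on z = 0 and the three cylinders share a vertical axis.

The spool is on top of the stool.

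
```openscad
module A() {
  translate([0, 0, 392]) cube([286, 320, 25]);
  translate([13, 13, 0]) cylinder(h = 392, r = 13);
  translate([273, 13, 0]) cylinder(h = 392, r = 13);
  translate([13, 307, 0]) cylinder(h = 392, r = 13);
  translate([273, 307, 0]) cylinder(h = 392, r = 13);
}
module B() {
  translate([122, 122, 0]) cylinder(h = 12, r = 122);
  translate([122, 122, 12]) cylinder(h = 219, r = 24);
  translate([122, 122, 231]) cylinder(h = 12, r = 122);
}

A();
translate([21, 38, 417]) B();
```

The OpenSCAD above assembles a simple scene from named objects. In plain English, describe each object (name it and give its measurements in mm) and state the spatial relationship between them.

A is a four-legged stool. The seat is a 286×320×25 mm slab whose top surface is at z = 417 mm; four round legs, each 26 mm in diameter, run from the floor (z = 0) to the underside of the seat, each leg's axis is inset half a diameter from the nearest pair of seat edges (so the leg's bounding box is flush with the corner).

B is a spool: two coaxial disc flanges of radius 122 mm and thickness 12 mm, joined by a core cylinder of radius 24 mm and height 219 mm. The lower flange rests on z = 0 and the three cylinders share a vertical axis.

The spool is on top of the stool, centred.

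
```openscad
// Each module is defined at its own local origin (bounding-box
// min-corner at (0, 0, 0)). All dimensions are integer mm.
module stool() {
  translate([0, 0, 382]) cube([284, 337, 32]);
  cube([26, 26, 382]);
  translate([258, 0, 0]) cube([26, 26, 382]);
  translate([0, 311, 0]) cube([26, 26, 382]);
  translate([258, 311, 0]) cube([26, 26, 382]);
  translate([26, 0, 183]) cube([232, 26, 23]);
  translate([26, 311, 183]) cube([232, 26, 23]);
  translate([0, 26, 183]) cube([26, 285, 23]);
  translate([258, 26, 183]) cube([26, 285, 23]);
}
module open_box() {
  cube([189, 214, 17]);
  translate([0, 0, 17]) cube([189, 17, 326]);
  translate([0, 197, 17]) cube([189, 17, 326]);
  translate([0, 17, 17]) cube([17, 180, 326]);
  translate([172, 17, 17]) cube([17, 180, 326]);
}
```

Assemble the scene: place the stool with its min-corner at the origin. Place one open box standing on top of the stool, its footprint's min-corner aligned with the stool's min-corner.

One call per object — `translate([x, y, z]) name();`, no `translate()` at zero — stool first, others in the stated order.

stool();
translate([0, 0, 414]) open_box();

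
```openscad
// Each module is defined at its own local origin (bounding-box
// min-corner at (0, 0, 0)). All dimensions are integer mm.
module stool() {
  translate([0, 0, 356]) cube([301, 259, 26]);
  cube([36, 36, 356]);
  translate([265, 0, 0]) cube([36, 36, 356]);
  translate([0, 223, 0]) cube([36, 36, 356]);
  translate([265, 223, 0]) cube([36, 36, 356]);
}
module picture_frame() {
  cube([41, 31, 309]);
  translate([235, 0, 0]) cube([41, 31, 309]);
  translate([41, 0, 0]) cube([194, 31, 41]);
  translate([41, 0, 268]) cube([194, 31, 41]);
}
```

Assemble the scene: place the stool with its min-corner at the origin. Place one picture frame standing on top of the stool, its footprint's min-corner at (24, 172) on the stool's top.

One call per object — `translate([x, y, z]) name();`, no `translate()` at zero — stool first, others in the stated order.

stool();
translate([24, 172, 382]) picture_frame();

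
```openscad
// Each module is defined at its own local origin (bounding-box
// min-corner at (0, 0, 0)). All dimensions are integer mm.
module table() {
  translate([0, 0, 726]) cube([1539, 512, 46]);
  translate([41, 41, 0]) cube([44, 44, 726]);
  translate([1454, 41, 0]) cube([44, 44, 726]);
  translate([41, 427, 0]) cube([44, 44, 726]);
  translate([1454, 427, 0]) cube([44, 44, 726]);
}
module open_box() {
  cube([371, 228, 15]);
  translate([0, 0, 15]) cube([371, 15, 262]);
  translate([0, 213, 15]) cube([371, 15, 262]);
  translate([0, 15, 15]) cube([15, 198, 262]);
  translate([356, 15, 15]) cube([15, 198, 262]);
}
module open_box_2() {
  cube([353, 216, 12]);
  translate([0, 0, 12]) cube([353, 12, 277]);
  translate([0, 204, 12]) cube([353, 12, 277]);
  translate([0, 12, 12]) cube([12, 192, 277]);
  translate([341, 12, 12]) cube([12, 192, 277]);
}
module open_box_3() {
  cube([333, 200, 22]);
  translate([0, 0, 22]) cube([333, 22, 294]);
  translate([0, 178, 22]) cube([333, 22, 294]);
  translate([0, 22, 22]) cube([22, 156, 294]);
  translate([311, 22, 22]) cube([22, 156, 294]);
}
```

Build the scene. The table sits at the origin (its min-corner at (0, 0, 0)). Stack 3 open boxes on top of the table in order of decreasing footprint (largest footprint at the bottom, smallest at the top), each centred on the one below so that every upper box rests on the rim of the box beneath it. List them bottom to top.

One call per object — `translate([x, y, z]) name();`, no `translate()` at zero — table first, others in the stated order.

table();
translate([584, 142, 772]) open_box();
translate([593, 148, 1049]) open_box_2();
translate([603, 156, 1338]) open_box_3();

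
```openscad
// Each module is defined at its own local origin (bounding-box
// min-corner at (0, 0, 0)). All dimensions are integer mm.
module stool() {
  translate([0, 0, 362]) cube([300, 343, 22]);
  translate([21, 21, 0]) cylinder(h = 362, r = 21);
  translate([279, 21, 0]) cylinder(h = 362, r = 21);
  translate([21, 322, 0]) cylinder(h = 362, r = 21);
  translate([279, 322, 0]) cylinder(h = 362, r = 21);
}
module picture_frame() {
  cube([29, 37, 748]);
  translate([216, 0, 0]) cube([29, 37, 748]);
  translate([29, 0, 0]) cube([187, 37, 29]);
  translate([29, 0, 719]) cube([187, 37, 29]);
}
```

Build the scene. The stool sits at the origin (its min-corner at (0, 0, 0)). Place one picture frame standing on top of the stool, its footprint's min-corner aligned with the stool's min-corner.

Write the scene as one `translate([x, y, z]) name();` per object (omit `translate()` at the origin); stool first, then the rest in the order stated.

stool();
translate([0, 0, 384]) picture_frame();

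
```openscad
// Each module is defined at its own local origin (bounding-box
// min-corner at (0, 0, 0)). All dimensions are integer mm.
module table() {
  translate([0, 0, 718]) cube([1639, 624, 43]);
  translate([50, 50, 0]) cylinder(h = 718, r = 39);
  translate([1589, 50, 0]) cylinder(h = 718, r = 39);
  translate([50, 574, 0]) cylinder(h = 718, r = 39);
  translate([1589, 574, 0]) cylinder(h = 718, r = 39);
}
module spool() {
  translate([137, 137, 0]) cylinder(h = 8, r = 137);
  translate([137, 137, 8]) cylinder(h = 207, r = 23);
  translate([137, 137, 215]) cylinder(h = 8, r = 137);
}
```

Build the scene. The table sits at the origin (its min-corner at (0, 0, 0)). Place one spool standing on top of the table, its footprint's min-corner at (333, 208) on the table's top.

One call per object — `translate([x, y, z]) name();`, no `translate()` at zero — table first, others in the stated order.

table();
translate([333, 208, 761]) spool();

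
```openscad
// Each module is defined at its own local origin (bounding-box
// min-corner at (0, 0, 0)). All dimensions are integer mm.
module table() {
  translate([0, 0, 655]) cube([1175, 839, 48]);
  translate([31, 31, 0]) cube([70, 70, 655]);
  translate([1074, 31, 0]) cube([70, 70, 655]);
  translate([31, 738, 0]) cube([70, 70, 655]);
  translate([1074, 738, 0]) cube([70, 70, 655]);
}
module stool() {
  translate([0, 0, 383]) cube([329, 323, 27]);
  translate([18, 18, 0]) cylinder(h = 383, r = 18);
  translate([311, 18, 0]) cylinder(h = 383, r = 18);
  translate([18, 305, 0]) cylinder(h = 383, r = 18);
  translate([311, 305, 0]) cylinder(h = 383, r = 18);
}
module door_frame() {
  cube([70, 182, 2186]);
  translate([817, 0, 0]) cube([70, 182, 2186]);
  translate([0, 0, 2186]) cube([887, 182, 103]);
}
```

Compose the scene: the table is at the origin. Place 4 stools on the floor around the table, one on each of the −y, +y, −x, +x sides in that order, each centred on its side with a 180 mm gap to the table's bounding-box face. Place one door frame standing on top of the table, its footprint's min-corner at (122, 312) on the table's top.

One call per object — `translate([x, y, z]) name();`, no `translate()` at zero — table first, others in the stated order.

table();
translate([423, -503, 0]) stool();
translate([423, 1019, 0]) stool();
translate([-509, 258, 0]) stool();
translate([1355, 258, 0]) stool();
translate([122, 312, 703]) door_frame();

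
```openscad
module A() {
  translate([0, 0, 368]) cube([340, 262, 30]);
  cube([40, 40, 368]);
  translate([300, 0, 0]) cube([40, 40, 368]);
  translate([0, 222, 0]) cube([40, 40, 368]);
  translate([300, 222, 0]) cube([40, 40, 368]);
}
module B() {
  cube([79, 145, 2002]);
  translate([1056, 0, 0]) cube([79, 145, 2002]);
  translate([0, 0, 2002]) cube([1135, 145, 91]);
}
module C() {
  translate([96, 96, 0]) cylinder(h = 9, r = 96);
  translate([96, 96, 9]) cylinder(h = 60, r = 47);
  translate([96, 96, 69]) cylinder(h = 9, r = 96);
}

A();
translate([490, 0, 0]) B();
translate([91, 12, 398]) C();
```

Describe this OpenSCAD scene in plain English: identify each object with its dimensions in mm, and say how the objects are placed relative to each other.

A is a four-legged stool. The seat is 340×262 mm, 30 mm thick, top at z = 398 mm. It stands on four square legs, each 40×40 mm in cross-section, from z = 0 to the seat underside, each flush with a corner of the seat.

B is a door frame. The clear opening is 977 mm wide and 2002 mm high. Two 79 mm wide jambs, 145 mm deep, stand either side of the opening from the floor to the top of the opening. A 91 mm thick head sits across the top of both jambs, spanning the full outside width of the frame.

C is a spool: two coaxial disc flanges of radius 96 mm and thickness 9 mm, joined by a core cylinder of radius 47 mm and height 60 mm. The lower flange rests on z = 0 and the three cylinders share a vertical axis.

The door frame is on the floor beside the stool on its +x side. The spool is on top of the stool.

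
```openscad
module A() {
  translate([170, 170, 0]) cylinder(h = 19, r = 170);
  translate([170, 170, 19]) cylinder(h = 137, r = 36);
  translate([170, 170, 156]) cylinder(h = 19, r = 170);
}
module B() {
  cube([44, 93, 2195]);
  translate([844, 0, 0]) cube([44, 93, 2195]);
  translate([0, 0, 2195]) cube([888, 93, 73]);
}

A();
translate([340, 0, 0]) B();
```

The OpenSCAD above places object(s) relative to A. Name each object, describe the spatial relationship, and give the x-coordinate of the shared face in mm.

A is a spool. B is a door frame. The door frame is against the spool's +x side, with their −y faces flush. The x-coordinate of the shared face is 340 mm.

The spool's +x face and the door frame's −x face are both at x = 340 mm.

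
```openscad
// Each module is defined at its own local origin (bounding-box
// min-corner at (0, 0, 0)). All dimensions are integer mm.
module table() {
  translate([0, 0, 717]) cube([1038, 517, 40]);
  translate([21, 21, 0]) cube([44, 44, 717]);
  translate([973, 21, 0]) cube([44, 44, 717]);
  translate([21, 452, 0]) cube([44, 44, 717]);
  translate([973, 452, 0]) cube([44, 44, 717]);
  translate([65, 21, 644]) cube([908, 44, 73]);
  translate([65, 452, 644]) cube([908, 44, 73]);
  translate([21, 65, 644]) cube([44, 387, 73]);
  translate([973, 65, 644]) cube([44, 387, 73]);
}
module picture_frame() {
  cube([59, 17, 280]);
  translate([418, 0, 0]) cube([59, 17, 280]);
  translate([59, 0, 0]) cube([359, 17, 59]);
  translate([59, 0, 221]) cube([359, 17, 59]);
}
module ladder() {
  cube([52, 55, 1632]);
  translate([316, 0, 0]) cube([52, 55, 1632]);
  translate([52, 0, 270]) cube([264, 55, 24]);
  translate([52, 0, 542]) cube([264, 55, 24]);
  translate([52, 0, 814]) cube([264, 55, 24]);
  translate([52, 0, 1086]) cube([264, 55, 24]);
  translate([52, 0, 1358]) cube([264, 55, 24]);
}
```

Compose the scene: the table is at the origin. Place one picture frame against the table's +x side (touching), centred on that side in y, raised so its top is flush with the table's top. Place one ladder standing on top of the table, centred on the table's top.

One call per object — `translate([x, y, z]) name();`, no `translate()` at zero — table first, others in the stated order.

table();
translate([1038, 250, 477]) picture_frame();
translate([335, 231, 757]) ladder();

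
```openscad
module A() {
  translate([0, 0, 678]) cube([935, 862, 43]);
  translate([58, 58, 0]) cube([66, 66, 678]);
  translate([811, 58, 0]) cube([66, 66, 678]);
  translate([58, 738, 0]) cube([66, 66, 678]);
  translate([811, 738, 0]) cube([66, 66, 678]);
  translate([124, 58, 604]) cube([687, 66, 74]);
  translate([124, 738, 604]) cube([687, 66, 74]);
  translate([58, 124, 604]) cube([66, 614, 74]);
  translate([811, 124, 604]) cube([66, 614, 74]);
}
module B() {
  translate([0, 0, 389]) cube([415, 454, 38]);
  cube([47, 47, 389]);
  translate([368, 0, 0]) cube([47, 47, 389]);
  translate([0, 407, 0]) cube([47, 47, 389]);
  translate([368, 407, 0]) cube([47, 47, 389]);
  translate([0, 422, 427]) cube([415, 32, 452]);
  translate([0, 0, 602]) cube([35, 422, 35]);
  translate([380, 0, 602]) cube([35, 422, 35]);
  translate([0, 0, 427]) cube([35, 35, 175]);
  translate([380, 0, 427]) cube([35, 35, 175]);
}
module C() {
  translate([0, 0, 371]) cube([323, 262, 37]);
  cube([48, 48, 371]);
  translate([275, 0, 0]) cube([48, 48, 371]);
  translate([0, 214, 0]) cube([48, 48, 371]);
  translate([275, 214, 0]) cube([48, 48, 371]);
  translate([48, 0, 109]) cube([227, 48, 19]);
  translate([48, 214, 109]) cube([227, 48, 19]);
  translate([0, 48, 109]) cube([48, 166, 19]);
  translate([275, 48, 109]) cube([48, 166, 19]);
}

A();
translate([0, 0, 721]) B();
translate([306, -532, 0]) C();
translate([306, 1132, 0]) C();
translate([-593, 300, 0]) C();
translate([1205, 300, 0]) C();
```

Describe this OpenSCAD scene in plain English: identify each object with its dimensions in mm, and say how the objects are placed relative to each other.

A is a rectangular dining table. The top is 935×862×43 mm with its upper surface at z = 721 mm. It stands on four 66×66 mm square legs, each inset 58 mm from the nearest pair of top edges, running from the floor to the underside of the top. Four apron rails, 66 mm thick and 74 mm tall, run between adjacent legs with their top edges flush with the underside of the top and their outer faces flush with the legs' outer faces.

B is a chair. The seat is a 415×454×38 mm slab with its top at z = 427 mm, on four 47×47 mm corner legs (flush with the seat edges, standing on z = 0). A flat backrest 32 mm thick, 452 mm tall, spans the full seat width and rises from the seat top along its +y edge, rear face flush with the rear of the seat. Two armrests of 35×35 mm section run along each side from the seat's front edge to the front of the backrest, top faces 210 mm above the seat top and outer faces flush with the seat's x-edges; a 35×35 mm post under the front of each armrest stands on the seat at the front corner.

C is a four-legged stool. The seat is a 323×262×37 mm slab whose top surface is at z = 408 mm; four square legs, each 48×48 mm in cross-section, run from the floor (z = 0) to the underside of the seat, each flush with a corner of the seat. Four stretchers, 48 mm wide and 19 mm tall, connect adjacent legs with their undersides at z = 109 mm, each running between the inner faces of the legs it joins and aligned with the legs' outer faces on the other axis.

The chair is on top of the table. Four stools sit around the table at the −y, +y, −x, +x sides.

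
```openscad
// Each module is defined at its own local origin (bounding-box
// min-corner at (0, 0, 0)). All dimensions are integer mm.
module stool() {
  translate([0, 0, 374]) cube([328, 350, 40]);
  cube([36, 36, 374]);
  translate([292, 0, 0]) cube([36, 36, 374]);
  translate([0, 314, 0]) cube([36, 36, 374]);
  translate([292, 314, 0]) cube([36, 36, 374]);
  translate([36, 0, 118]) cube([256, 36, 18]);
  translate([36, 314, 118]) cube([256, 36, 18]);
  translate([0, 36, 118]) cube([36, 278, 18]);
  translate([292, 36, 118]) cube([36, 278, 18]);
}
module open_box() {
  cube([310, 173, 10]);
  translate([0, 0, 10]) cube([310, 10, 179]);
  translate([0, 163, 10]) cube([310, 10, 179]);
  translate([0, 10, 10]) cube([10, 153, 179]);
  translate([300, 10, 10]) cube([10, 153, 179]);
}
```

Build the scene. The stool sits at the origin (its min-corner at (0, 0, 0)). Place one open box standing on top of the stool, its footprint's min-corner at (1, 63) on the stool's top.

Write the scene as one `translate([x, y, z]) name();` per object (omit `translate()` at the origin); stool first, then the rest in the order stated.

stool();
translate([1, 63, 414]) open_box();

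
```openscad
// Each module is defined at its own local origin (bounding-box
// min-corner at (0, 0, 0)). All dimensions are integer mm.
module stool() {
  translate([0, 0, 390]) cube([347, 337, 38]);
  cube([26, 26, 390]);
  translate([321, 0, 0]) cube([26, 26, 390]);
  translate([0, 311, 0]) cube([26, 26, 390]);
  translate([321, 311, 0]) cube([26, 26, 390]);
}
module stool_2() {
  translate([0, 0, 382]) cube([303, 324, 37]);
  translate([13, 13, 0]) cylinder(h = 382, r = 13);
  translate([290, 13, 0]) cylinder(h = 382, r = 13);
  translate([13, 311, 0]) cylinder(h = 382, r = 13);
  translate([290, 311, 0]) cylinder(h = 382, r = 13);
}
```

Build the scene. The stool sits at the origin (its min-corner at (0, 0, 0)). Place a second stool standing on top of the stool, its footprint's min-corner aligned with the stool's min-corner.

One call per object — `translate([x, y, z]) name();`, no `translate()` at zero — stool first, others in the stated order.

stool();
translate([0, 0, 428]) stool_2();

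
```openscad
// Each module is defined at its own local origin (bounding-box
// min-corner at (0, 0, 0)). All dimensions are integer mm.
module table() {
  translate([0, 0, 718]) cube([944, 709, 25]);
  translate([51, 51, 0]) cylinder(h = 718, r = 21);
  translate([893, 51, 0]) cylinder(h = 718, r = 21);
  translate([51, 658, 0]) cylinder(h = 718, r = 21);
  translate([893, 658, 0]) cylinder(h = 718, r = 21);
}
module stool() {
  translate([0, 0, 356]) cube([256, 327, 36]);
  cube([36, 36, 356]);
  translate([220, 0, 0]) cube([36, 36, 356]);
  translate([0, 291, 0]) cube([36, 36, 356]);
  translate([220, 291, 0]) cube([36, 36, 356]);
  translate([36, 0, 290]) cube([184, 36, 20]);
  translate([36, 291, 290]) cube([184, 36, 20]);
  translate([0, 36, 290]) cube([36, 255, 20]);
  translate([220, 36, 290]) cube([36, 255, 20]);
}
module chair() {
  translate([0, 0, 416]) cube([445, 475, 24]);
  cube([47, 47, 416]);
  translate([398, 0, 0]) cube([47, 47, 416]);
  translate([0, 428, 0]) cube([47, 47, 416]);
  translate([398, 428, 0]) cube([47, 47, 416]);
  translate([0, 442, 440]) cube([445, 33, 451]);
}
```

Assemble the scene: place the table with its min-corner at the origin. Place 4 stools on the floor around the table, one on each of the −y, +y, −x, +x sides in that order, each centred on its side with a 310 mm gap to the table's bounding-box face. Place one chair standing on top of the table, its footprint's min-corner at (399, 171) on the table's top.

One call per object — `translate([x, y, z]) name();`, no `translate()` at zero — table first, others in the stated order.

table();
translate([344, -637, 0]) stool();
translate([344, 1019, 0]) stool();
translate([-566, 191, 0]) stool();
translate([1254, 191, 0]) stool();
translate([399, 171, 743]) chair();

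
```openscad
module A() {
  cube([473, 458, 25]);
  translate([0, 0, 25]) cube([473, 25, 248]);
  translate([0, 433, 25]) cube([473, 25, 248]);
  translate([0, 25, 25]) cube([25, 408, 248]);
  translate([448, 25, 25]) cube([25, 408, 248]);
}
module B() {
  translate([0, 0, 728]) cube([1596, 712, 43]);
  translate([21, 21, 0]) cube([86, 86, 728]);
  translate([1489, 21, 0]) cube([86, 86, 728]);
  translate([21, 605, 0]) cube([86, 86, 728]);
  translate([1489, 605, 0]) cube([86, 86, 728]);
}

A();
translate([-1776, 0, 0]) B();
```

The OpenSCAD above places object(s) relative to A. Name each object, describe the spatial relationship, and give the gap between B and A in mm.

The table's nearest face is 180 mm from the open box's −x face.

A is an open box. B is a table. The table is on the floor beside the open box on its −x side. The gap between the table and the open box is 180 mm.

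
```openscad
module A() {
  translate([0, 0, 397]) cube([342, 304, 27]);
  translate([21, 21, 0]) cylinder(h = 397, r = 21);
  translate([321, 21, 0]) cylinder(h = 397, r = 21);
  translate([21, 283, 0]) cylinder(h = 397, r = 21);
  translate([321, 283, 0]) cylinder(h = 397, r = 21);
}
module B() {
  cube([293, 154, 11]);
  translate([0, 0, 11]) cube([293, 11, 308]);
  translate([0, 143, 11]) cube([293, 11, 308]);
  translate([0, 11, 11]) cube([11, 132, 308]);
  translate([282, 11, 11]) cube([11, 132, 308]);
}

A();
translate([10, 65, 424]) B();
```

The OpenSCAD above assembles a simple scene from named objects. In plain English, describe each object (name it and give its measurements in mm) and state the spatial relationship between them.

A is a simple wooden stool: a rectangular seat 342 mm (x) by 304 mm (y), 27 mm thick, top face at z = 424 mm, on four round legs, each 42 mm in diameter. The legs rest on z = 0, each leg's axis is inset half a diameter from the nearest pair of seat edges (so the leg's bounding box is flush with the corner).

B is an open-topped rectangular box: outside dimensions 293×154×319 mm, with a uniform wall and base thickness of 11 mm. The base is a full 293×154 slab on the floor; four walls sit on top of the base. The front and back walls (the −y and +y sides) span the full width; the two side walls fit between them.

The open box is on top of the stool.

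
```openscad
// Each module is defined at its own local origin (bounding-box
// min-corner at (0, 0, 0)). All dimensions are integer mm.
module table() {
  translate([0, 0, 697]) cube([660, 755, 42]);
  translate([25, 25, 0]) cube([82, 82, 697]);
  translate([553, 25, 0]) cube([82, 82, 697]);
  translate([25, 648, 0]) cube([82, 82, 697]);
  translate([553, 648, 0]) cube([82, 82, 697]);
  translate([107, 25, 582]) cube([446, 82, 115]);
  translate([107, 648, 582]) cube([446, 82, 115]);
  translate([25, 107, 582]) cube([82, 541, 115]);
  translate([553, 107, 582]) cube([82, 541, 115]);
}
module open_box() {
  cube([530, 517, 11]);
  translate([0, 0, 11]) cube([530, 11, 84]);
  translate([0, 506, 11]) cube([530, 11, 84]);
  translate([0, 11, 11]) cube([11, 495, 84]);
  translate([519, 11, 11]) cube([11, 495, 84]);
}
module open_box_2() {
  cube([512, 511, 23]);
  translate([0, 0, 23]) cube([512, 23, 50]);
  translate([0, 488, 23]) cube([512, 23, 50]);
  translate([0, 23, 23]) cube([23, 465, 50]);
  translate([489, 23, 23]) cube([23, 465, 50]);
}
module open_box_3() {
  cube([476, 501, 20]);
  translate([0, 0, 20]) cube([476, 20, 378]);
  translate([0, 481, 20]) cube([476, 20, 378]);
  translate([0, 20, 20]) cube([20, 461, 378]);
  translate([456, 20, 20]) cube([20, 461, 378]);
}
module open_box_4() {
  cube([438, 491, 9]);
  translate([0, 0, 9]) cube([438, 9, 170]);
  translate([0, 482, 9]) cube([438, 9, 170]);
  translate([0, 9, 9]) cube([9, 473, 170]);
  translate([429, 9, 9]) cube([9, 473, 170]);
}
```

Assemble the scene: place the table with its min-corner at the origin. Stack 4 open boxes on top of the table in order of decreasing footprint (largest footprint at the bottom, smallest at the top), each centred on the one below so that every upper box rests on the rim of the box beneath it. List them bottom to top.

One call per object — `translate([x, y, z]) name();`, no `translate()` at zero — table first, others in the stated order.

table();
translate([65, 119, 739]) open_box();
translate([74, 122, 834]) open_box_2();
translate([92, 127, 907]) open_box_3();
translate([111, 132, 1305]) open_box_4();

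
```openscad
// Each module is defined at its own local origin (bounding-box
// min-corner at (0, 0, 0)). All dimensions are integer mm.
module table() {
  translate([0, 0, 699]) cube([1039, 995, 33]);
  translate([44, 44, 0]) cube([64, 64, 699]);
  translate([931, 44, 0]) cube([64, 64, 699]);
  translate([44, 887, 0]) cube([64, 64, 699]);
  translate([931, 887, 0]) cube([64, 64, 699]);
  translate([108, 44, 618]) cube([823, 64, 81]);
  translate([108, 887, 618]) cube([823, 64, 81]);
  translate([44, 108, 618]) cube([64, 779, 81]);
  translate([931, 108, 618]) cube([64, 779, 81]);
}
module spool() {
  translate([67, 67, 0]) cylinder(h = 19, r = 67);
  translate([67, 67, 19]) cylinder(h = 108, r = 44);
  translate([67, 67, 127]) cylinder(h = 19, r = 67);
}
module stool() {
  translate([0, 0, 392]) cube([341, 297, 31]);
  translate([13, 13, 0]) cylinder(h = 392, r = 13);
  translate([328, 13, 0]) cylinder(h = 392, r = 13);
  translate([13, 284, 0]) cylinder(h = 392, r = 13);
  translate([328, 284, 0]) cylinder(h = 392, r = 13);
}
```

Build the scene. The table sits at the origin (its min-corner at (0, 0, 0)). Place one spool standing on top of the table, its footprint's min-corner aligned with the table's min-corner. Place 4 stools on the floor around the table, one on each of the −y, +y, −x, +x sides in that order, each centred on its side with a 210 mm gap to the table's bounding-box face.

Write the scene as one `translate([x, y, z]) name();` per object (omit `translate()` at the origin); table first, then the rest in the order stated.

table();
translate([0, 0, 732]) spool();
translate([349, -507, 0]) stool();
translate([349, 1205, 0]) stool();
translate([-551, 349, 0]) stool();
translate([1249, 349, 0]) stool();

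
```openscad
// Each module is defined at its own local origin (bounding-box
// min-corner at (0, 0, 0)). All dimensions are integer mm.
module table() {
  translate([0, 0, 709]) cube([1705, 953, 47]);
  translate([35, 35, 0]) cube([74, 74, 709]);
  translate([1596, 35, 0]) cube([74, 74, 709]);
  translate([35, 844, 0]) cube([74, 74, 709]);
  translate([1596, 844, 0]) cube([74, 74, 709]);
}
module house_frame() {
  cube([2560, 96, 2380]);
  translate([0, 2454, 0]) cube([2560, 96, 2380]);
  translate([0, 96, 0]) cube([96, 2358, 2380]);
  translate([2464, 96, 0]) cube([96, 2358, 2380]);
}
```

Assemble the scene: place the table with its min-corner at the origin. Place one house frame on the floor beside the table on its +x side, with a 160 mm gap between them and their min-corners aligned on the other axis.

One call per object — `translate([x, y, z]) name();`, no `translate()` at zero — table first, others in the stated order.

table();
translate([1865, 0, 0]) house_frame();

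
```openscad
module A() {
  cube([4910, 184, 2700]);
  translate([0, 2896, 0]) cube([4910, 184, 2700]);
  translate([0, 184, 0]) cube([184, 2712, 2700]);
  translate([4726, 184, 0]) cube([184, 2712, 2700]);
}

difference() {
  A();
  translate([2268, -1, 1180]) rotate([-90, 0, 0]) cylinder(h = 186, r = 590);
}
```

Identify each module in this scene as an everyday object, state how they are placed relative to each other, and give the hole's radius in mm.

A is a house frame. The house frame has a circular hole through its front wall. The hole's radius is 590 mm.

The subtracted cylinder has r = 590 mm.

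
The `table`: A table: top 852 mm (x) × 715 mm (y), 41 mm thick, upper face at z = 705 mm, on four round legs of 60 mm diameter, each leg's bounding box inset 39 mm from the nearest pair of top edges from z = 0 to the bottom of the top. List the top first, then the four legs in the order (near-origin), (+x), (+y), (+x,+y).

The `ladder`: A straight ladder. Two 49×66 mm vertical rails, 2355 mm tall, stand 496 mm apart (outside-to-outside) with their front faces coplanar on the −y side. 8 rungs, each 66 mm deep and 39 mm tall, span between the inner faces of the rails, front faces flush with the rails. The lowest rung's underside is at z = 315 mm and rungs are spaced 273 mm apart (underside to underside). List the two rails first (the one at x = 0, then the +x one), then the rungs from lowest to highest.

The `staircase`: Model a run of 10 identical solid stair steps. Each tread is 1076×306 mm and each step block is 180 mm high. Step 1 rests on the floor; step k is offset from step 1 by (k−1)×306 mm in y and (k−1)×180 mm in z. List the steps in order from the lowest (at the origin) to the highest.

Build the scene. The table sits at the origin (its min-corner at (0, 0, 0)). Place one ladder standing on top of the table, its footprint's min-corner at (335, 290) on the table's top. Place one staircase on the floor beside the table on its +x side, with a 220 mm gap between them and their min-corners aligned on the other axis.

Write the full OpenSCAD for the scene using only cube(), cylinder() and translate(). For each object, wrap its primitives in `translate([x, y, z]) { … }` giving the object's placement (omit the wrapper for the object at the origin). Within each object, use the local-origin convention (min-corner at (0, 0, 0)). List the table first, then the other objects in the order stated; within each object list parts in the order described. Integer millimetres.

translate([0, 0, 664]) cube([852, 715, 41]);
translate([69, 69, 0]) cylinder(h = 664, r = 30);
translate([783, 69, 0]) cylinder(h = 664, r = 30);
translate([69, 646, 0]) cylinder(h = 664, r = 30);
translate([783, 646, 0]) cylinder(h = 664, r = 30);
translate([335, 290, 705]) {
  cube([49, 66, 2355]);
  translate([447, 0, 0]) cube([49, 66, 2355]);
  translate([49, 0, 315]) cube([398, 66, 39]);
  translate([49, 0, 588]) cube([398, 66, 39]);
  translate([49, 0, 861]) cube([398, 66, 39]);
  translate([49, 0, 1134]) cube([398, 66, 39]);
  translate([49, 0, 1407]) cube([398, 66, 39]);
  translate([49, 0, 1680]) cube([398, 66, 39]);
  translate([49, 0, 1953]) cube([398, 66, 39]);
  translate([49, 0, 2226]) cube([398, 66, 39]);
}
translate([1072, 0, 0]) {
  cube([1076, 306, 180]);
  translate([0, 306, 180]) cube([1076, 306, 180]);
  translate([0, 612, 360]) cube([1076, 306, 180]);
  translate([0, 918, 540]) cube([1076, 306, 180]);
  translate([0, 1224, 720]) cube([1076, 306, 180]);
  translate([0, 1530, 900]) cube([1076, 306, 180]);
  translate([0, 1836, 1080]) cube([1076, 306, 180]);
  translate([0, 2142, 1260]) cube([1076, 306, 180]);
  translate([0, 2448, 1440]) cube([1076, 306, 180]);
  translate([0, 2754, 1620]) cube([1076, 306, 180]);
}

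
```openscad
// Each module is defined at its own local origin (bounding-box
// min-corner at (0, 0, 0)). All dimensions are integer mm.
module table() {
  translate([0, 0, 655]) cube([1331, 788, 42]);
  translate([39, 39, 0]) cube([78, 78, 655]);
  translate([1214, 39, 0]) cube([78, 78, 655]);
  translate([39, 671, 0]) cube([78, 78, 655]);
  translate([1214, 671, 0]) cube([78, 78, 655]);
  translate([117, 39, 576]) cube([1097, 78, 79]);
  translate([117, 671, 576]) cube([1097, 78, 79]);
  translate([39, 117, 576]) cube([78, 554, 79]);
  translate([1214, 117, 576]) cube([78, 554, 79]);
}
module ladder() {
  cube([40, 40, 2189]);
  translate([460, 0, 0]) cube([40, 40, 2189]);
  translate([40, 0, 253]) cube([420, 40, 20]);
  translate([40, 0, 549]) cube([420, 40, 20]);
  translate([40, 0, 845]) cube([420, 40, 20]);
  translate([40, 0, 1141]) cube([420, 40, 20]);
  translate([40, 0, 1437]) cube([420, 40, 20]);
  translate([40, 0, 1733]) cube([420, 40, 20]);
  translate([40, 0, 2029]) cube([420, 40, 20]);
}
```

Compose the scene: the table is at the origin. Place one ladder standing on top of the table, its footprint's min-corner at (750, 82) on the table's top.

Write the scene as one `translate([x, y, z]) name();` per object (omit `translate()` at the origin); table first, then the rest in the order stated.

table();
translate([750, 82, 697]) ladder();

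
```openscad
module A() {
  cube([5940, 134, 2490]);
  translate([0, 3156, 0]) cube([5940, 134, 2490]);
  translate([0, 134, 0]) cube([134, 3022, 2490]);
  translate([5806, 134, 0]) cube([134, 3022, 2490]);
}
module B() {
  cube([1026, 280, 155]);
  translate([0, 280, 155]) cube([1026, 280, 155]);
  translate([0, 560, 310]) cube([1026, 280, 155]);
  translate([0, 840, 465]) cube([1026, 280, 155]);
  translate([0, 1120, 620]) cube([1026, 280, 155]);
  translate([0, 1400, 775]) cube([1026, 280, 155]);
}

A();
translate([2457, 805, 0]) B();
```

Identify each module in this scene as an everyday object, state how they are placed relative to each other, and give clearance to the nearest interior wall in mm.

Clearances: x = 2323, y = 671; minimum 671 mm.

A is a house frame. B is a staircase. The staircase sits inside the house frame, centred. The clearance to the nearest interior wall is 671 mm.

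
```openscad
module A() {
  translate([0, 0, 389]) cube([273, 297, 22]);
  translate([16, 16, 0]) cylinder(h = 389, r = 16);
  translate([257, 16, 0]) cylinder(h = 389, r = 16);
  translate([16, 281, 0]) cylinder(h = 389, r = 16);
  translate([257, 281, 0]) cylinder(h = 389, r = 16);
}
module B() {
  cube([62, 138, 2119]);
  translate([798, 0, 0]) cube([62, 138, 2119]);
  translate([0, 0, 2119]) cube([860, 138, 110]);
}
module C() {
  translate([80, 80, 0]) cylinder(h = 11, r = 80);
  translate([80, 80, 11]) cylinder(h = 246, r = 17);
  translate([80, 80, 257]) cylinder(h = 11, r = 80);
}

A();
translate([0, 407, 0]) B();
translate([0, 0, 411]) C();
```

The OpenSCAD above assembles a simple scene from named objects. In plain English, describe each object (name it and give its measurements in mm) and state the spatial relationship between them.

A is a four-legged stool. The seat is 273×297 mm, 22 mm thick, top at z = 411 mm. It stands on four round legs, each 32 mm in diameter, from z = 0 to the seat underside, each leg's axis is inset half a diameter from the nearest pair of seat edges (so the leg's bounding box is flush with the corner).

B is a door frame. The clear opening is 736 mm wide and 2119 mm high. Two 62 mm wide jambs, 138 mm deep, stand either side of the opening from the floor to the top of the opening. A 110 mm thick head sits across the top of both jambs, spanning the full outside width of the frame.

C is a spool: two coaxial disc flanges of radius 80 mm and thickness 11 mm, joined by a core cylinder of radius 17 mm and height 246 mm. The lower flange rests on z = 0 and the three cylinders share a vertical axis.

The door frame is on the floor beside the stool on its +y side. The spool is on top of the stool.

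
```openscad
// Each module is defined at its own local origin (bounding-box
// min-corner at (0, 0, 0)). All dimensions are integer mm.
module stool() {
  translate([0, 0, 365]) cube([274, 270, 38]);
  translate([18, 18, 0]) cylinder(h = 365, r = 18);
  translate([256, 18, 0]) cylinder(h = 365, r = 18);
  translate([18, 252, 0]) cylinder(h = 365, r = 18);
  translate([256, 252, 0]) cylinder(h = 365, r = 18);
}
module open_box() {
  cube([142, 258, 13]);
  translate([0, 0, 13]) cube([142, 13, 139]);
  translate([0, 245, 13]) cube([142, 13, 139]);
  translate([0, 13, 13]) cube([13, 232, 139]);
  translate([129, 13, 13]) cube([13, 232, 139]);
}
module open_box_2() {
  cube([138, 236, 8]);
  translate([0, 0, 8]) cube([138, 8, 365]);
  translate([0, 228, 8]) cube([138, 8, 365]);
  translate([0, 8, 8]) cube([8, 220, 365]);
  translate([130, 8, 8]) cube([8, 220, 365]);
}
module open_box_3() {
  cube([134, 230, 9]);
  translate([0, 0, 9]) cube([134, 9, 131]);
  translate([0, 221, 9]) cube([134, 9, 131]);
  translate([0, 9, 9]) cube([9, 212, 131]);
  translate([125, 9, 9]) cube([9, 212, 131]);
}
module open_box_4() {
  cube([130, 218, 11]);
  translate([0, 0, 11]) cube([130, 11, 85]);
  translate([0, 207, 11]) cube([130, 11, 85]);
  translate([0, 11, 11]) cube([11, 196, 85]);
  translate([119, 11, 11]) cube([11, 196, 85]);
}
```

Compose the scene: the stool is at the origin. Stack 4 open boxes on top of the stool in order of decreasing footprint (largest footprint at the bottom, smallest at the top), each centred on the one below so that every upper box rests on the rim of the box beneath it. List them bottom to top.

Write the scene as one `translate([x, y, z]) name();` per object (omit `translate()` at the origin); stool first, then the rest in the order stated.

stool();
translate([66, 6, 403]) open_box();
translate([68, 17, 555]) open_box_2();
translate([70, 20, 928]) open_box_3();
translate([72, 26, 1068]) open_box_4();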